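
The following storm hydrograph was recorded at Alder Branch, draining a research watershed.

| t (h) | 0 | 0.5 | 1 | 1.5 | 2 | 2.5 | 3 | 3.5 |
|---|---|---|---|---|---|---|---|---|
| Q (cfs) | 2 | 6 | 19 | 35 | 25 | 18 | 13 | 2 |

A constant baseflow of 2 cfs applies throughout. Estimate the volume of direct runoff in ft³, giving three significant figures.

V ≈ 1.87 × 10^5 ft³

Direct-runoff ordinates (Q − Q_b): 0.0, 4.0, 17.0, 33.0, 23.0, 16.0, 11.0, 0.0 cfs.
ΣQ_DR = 104.0 cfs.
With Δt = 0.5 h = 1800 s, V = ΣQ_DR · Δt = 104.0 × 1800 = 1.87 × 10^5 ft³.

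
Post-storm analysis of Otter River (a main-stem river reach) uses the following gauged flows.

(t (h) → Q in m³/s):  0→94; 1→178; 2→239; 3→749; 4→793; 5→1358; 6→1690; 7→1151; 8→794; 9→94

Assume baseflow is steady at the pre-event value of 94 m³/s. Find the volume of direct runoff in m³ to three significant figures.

Direct-runoff ordinates (Q − Q_b): 0.0, 84.0, 145.0, 655.0, 699.0, 1264.0, 1596.0, 1057.0, 700.0, 0.0 m³/s.
ΣQ_DR = 6200 m³/s.
With Δt = 1 h = 3600 s, V = ΣQ_DR · Δt = 6200 × 3600 = 2.23 × 10^7 m³.

V ≈ 2.23 × 10^7 m³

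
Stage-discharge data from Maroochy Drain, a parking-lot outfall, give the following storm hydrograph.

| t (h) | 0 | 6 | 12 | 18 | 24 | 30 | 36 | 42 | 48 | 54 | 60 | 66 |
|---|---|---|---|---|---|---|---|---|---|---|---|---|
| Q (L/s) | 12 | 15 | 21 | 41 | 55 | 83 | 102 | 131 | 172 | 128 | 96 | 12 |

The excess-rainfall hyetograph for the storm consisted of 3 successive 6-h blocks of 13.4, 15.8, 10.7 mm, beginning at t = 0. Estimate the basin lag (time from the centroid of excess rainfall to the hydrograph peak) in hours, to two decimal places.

t_L ≈ 39.41 h

Centroid of excess rainfall: t_c = Σ P_i·t̄_i / ΣP_i = 8.5940 h (block centres at 3, 9, 15 h).
Hydrograph peak occurs at t = 48 h, so basin lag t_L = 48 − 8.5940 = 39.41 h.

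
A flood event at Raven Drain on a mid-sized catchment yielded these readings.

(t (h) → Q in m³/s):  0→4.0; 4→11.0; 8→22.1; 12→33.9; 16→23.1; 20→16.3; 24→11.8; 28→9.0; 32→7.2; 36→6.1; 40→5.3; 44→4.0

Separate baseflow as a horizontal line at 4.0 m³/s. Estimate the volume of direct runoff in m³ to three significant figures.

V ≈ 1.52 × 10^6 m³

Direct-runoff ordinates (Q − Q_b): 0.0, 7.0, 18.1, 29.9, 19.1, 12.3, 7.8, 5.0, 3.2, 2.1, 1.3, 0.0 m³/s.
ΣQ_DR = 105.8 m³/s.
With Δt = 4 h = 14400 s, V = ΣQ_DR · Δt = 105.8 × 14400 = 1.52 × 10^6 m³.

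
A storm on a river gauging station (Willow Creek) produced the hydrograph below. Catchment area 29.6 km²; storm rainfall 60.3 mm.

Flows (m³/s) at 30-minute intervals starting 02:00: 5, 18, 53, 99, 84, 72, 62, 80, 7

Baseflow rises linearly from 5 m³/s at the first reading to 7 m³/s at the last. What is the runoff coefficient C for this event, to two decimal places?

C ≈ 0.43

ΣQ_DR = 426.0 m³/s; V = ΣQ_DR·Δt = 7.668 × 10^5 m³.
Runoff depth d = V / A = 25.91 mm.
C = d / P = 25.91 / 60.3 = 0.43.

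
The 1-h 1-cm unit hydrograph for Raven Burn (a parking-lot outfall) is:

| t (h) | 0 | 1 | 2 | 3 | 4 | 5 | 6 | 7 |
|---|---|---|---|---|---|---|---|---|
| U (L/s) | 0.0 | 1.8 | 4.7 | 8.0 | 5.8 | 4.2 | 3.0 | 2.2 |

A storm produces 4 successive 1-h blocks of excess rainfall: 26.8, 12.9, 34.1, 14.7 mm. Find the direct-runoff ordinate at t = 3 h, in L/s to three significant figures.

By discrete convolution, Q_j = Σ (P_i / 10 mm) · U_{j−i}.
At t = 3 h (j=3): Q = (26.8/10)·8.0 + (12.9/10)·4.7 + (34.1/10)·1.8 + (14.7/10)·0.0 = 33.6 L/s.

Q ≈ 33.6 L/s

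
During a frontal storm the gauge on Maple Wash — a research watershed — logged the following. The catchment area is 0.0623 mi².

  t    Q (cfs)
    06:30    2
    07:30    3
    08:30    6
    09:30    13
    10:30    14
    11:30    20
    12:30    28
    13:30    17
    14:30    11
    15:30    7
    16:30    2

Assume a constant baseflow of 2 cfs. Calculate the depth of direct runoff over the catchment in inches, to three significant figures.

Direct runoff: 0.0, 1.0, 4.0, 11.0, 12.0, 18.0, 26.0, 15.0, 9.0, 5.0, 0.0 cfs; ΣQ_DR = 101.0 cfs.
V = ΣQ_DR · Δt = 101.0 × 3600 s = 3.636 × 10^5 ft³.
Over A = 0.0623 mi², depth = V / A = 2.51 in.

d ≈ 2.51 in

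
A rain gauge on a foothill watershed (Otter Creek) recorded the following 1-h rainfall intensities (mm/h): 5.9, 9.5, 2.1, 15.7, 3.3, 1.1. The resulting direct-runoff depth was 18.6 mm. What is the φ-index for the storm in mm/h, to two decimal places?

φ ≈ 4.17 mm/h

Only the 3 blocks with intensity above φ contribute runoff: 5.9, 9.5, 15.7 mm/h.
Σ(I−φ)·Δt = d  ⇒  (5.9+9.5+15.7 − 3φ)·1 = 18.6
φ = (31.10 − 18.6/1) / 3 = 4.17 mm/h.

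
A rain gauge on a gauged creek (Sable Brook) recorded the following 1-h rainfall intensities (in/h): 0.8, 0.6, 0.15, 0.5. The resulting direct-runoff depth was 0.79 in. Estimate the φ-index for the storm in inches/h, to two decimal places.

Only the 3 blocks with intensity above φ contribute runoff: 0.8, 0.6, 0.5 in/h.
Σ(I−φ)·Δt = d  ⇒  (0.8+0.6+0.5 − 3φ)·1 = 0.79
φ = (1.900 − 0.79/1) / 3 = 0.37 in/h.

φ ≈ 0.37 in/h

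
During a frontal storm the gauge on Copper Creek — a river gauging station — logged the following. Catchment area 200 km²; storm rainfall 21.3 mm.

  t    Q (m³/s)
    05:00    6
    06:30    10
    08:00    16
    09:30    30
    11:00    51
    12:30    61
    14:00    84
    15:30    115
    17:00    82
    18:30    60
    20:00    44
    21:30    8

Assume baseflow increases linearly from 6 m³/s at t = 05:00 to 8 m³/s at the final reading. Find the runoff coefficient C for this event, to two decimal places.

ΣQ_DR = 483.0 m³/s; V = ΣQ_DR·Δt = 2.608 × 10^6 m³.
Runoff depth d = V / A = 13.04 mm.
C = d / P = 13.04 / 21.3 = 0.61.

C ≈ 0.61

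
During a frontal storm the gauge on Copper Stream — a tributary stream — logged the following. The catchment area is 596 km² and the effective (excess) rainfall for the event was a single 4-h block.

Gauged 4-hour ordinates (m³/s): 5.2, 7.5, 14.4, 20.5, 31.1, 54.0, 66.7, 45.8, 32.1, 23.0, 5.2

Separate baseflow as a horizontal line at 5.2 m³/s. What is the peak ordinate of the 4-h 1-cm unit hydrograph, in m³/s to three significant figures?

U_p ≈ 103 m³/s

Direct runoff: 0.0, 2.3, 9.2, 15.3, 25.9, 48.8, 61.5, 40.6, 26.9, 17.8, 0.0 m³/s; ΣQ_DR = 248.3 m³/s, peak = 61.5 m³/s.
Runoff depth d = ΣQ_DR·Δt / A = 248.3 × 14400 / (596 km²) = 5.999 mm.
The 1-cm UH is the DRH scaled by (10 mm)/d, so U_p = 61.5 × 10/5.999 = 103 m³/s.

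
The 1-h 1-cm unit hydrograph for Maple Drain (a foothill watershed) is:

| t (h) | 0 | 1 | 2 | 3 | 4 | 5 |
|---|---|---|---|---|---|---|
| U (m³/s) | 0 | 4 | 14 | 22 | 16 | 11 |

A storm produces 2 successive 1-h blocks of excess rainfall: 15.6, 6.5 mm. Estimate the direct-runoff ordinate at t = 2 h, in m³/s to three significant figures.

By discrete convolution, Q_j = Σ (P_i / 10 mm) · U_{j−i}.
At t = 2 h (j=2): Q = (15.6/10)·14 + (6.5/10)·4 = 24.4 m³/s.

Q ≈ 24.4 m³/s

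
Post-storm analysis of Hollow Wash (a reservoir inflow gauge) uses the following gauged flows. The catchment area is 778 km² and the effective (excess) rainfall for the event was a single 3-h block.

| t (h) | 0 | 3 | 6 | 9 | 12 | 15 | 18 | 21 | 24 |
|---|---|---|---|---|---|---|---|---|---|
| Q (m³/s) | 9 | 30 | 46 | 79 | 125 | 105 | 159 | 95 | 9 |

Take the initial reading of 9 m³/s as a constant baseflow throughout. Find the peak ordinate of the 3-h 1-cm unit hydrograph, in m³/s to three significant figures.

U_p ≈ 188 m³/s

Direct runoff: 0.0, 21.0, 37.0, 70.0, 116.0, 96.0, 150.0, 86.0, 0.0 m³/s; ΣQ_DR = 576.0 m³/s, peak = 150.0 m³/s.
Runoff depth d = ΣQ_DR·Δt / A = 576.0 × 10800 / (778 km²) = 7.996 mm.
The 1-cm UH is the DRH scaled by (10 mm)/d, so U_p = 150.0 × 10/7.996 = 188 m³/s.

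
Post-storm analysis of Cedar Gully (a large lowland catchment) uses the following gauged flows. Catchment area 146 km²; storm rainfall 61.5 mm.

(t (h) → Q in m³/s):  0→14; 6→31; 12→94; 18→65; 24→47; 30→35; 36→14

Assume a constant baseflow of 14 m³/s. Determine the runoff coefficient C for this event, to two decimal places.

C ≈ 0.49

ΣQ_DR = 202.0 m³/s; V = ΣQ_DR·Δt = 4.363 × 10^6 m³.
Runoff depth d = V / A = 29.88 mm.
C = d / P = 29.88 / 61.5 = 0.49.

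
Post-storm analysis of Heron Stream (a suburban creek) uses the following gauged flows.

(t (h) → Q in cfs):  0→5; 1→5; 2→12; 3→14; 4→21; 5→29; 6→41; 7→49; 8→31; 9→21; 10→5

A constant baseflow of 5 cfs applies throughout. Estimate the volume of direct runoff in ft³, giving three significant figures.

V ≈ 6.41 × 10^5 ft³

Direct-runoff ordinates (Q − Q_b): 0.0, 0.0, 7.0, 9.0, 16.0, 24.0, 36.0, 44.0, 26.0, 16.0, 0.0 cfs.
ΣQ_DR = 178.0 cfs.
With Δt = 1 h = 3600 s, V = ΣQ_DR · Δt = 178.0 × 3600 = 6.41 × 10^5 ft³.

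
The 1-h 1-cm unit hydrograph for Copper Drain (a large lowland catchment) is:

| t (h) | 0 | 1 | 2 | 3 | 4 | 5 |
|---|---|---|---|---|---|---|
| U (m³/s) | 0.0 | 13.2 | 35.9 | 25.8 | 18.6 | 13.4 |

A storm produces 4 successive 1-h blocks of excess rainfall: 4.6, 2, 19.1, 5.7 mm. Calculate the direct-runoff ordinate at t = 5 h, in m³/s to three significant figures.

Q ≈ 79.6 m³/s

By discrete convolution, Q_j = Σ (P_i / 10 mm) · U_{j−i}.
At t = 5 h (j=5): Q = (4.6/10)·13.4 + (2/10)·18.6 + (19.1/10)·25.8 + (5.7/10)·35.9 = 79.6 m³/s.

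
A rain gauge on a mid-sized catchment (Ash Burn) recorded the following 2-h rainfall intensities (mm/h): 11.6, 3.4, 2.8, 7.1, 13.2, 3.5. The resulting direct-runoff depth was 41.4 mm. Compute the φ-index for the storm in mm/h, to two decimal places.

Only the 3 blocks with intensity above φ contribute runoff: 11.6, 7.1, 13.2 mm/h.
Σ(I−φ)·Δt = d  ⇒  (11.6+7.1+13.2 − 3φ)·2 = 41.4
φ = (31.90 − 41.4/2) / 3 = 3.73 mm/h.

φ ≈ 3.73 mm/h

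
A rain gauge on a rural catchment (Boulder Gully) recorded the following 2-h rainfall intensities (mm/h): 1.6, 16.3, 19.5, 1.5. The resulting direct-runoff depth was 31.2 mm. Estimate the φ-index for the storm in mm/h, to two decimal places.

φ ≈ 10.10 mm/h

Only the 2 blocks with intensity above φ contribute runoff: 16.3, 19.5 mm/h.
Σ(I−φ)·Δt = d  ⇒  (16.3+19.5 − 2φ)·2 = 31.2
φ = (35.80 − 31.2/2) / 2 = 10.10 mm/h.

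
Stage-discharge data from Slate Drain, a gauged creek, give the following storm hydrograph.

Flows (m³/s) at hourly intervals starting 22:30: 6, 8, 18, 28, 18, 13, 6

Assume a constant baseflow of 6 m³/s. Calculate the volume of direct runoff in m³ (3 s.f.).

V ≈ 1.98 × 10^5 m³

Direct-runoff ordinates (Q − Q_b): 0.0, 2.0, 12.0, 22.0, 12.0, 7.0, 0.0 m³/s.
ΣQ_DR = 55.00 m³/s.
With Δt = 1 h = 3600 s, V = ΣQ_DR · Δt = 55.00 × 3600 = 1.98 × 10^5 m³.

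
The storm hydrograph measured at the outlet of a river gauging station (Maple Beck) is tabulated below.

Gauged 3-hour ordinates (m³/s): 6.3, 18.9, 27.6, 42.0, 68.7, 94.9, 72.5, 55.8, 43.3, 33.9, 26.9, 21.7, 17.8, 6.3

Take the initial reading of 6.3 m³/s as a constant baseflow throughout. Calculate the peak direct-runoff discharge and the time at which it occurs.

Subtracting baseflow gives direct-runoff ordinates: 0.0, 12.6, 21.3, 35.7, 62.4, 88.6, 66.2, 49.5, 37.0, 27.6, 20.6, 15.4, 11.5, 0.0 m³/s.
The maximum is 88.6 m³/s, occurring at the reading for t = 15 h.

Q_p = 88.6 m³/s at t = 15 h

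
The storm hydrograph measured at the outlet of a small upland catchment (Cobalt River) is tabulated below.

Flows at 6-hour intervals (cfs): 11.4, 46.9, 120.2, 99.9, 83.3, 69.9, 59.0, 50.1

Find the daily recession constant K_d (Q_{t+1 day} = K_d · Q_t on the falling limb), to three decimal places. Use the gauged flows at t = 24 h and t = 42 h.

Between t = 24 h and t = 42 h the flow falls from 83.3 to 50.1 cfs over 3×6 h = 18 h.
Per-interval ratio K = (50.1/83.3)^(1/3) = 0.8441; K_d = K^(24/6) = 0.508.

K_d ≈ 0.508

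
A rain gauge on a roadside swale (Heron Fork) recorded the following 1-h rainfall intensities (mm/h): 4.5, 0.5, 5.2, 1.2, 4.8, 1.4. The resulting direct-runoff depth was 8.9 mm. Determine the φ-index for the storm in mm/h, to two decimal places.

Only the 3 blocks with intensity above φ contribute runoff: 4.5, 5.2, 4.8 mm/h.
Σ(I−φ)·Δt = d  ⇒  (4.5+5.2+4.8 − 3φ)·1 = 8.9
φ = (14.50 − 8.9/1) / 3 = 1.87 mm/h.

φ ≈ 1.87 mm/h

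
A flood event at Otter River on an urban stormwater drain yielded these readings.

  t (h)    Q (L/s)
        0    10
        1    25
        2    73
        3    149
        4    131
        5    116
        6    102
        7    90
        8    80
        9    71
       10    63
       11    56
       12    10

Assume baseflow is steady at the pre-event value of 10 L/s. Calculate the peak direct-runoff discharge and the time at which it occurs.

Subtracting baseflow gives direct-runoff ordinates: 0.0, 15.0, 63.0, 139.0, 121.0, 106.0, 92.0, 80.0, 70.0, 61.0, 53.0, 46.0, 0.0 L/s.
The maximum is 139.0 L/s, occurring at the reading for t = 3 h.

Q_p = 139.0 L/s at t = 3 h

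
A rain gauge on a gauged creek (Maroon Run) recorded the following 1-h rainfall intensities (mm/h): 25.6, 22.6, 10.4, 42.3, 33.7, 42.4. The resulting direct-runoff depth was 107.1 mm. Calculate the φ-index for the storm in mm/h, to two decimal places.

φ ≈ 11.90 mm/h

Only the 5 blocks with intensity above φ contribute runoff: 25.6, 22.6, 42.3, 33.7, 42.4 mm/h.
Σ(I−φ)·Δt = d  ⇒  (25.6+22.6+42.3+33.7+42.4 − 5φ)·1 = 107.1
φ = (166.6 − 107.1/1) / 5 = 11.90 mm/h.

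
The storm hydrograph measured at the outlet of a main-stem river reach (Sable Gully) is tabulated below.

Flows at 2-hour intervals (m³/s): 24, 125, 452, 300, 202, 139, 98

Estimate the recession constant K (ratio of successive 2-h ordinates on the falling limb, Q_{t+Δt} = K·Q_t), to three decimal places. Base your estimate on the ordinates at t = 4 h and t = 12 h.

Using the recession-limb readings at t = 4 h and t = 12 h: Q falls from 452 to 98 m³/s over 4 intervals.
K = (Q₂/Q₁)^(1/4) = (98/452)^(1/4) = 0.682.

K ≈ 0.682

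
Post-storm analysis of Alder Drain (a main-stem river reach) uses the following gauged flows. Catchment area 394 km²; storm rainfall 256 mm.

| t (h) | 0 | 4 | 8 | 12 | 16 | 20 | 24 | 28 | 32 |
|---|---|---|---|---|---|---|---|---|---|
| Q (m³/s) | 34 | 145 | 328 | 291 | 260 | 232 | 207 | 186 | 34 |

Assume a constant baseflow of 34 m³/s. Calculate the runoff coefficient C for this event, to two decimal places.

ΣQ_DR = 1411 m³/s; V = ΣQ_DR·Δt = 2.032 × 10^7 m³.
Runoff depth d = V / A = 51.57 mm.
C = d / P = 51.57 / 256 = 0.20.

C ≈ 0.20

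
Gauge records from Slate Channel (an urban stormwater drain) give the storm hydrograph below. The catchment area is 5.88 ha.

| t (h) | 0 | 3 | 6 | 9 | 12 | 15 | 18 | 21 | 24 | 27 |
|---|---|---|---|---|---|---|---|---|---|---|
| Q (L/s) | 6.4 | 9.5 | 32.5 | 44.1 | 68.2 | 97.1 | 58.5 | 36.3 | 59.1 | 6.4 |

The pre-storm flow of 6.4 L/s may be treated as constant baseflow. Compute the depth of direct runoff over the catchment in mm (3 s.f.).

Direct runoff: 0.0, 3.1, 26.1, 37.7, 61.8, 90.7, 52.1, 29.9, 52.7, 0.0 L/s; ΣQ_DR = 354.1 L/s.
V = ΣQ_DR · Δt = 354.1 × 10800 s = 3.824 × 10^6 L.
Over A = 5.88 ha, depth = V / A = 65.0 mm.

d ≈ 65.0 mm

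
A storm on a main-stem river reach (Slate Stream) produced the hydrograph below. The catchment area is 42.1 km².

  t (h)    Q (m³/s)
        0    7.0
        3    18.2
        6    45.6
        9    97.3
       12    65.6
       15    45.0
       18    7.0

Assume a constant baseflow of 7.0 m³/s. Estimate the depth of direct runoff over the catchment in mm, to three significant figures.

d ≈ 60.7 mm

Direct runoff: 0.0, 11.2, 38.6, 90.3, 58.6, 38.0, 0.0 m³/s; ΣQ_DR = 236.7 m³/s.
V = ΣQ_DR · Δt = 236.7 × 10800 s = 2.556 × 10^6 m³.
Over A = 42.1 km², depth = V / A = 60.7 mm.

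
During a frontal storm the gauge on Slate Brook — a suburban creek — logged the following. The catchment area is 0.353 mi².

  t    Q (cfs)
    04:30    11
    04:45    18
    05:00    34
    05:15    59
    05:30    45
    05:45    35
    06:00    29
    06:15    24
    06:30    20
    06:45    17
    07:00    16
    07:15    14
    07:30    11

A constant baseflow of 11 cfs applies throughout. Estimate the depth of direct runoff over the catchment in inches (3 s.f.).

Direct runoff: 0.0, 7.0, 23.0, 48.0, 34.0, 24.0, 18.0, 13.0, 9.0, 6.0, 5.0, 3.0, 0.0 cfs; ΣQ_DR = 190.0 cfs.
V = ΣQ_DR · Δt = 190.0 × 900 s = 1.710 × 10^5 ft³.
Over A = 0.353 mi², depth = V / A = 0.209 in.

d ≈ 0.209 in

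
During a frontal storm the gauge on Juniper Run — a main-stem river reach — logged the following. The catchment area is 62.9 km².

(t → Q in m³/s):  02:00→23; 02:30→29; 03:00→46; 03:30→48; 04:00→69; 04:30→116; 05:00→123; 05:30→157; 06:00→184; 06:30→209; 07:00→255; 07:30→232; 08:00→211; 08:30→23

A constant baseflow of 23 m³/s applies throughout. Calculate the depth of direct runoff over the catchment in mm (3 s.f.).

Direct runoff: 0.0, 6.0, 23.0, 25.0, 46.0, 93.0, 100.0, 134.0, 161.0, 186.0, 232.0, 209.0, 188.0, 0.0 m³/s; ΣQ_DR = 1403 m³/s.
V = ΣQ_DR · Δt = 1403 × 1800 s = 2.525 × 10^6 m³.
Over A = 62.9 km², depth = V / A = 40.1 mm.

d ≈ 40.1 mm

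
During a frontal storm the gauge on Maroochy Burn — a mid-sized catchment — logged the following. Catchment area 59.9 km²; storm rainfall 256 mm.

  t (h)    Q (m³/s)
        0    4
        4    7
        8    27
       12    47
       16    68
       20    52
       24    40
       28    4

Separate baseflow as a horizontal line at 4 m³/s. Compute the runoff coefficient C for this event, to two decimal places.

C ≈ 0.20

ΣQ_DR = 217.0 m³/s; V = ΣQ_DR·Δt = 3.125 × 10^6 m³.
Runoff depth d = V / A = 52.17 mm.
C = d / P = 52.17 / 256 = 0.20.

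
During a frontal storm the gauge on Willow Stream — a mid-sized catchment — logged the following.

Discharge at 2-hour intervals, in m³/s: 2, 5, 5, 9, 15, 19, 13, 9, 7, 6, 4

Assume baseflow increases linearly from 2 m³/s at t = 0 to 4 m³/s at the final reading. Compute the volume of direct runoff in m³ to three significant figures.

Direct-runoff ordinates (Q − Q_b): 0.00, 2.80, 2.60, 6.40, 12.20, 16.00, 9.80, 5.60, 3.40, 2.20, 0.00 m³/s.
ΣQ_DR = 61.00 m³/s.
With Δt = 2 h = 7200 s, V = ΣQ_DR · Δt = 61.00 × 7200 = 4.39 × 10^5 m³.

V ≈ 4.39 × 10^5 m³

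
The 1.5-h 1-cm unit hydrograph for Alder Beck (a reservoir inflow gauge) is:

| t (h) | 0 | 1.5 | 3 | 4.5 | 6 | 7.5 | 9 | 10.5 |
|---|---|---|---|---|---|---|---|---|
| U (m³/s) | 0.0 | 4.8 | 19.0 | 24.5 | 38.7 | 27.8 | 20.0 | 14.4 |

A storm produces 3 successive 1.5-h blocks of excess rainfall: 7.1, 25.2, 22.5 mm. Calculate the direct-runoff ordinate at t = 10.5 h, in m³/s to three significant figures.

Q ≈ 123 m³/s

By discrete convolution, Q_j = Σ (P_i / 10 mm) · U_{j−i}.
At t = 10.5 h (j=7): Q = (7.1/10)·14.4 + (25.2/10)·20.0 + (22.5/10)·27.8 = 123 m³/s.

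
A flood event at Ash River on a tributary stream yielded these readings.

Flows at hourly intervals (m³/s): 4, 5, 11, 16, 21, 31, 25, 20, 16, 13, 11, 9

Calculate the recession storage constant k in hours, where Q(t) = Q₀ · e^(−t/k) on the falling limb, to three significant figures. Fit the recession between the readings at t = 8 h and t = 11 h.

k ≈ 5.21 h

On the falling limb, Q drops from 16 to 9 m³/s between t = 8 h and t = 11 h (Δt = 3 h).
k = −Δt / ln(Q₂/Q₁) = −3 / ln(9/16) = 5.21 h.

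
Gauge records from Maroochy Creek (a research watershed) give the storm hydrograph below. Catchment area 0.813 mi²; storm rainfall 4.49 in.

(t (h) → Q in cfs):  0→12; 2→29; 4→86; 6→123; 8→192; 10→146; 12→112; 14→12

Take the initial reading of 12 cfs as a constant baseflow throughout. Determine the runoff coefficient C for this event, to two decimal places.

ΣQ_DR = 616.0 cfs; V = ΣQ_DR·Δt = 4.435 × 10^6 ft³.
Runoff depth d = V / A = 2.348 in.
C = d / P = 2.348 / 4.49 = 0.52.

C ≈ 0.52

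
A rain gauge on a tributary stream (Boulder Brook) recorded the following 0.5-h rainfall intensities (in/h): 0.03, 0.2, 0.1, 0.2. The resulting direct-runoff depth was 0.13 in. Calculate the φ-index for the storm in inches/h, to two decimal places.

Only the 3 blocks with intensity above φ contribute runoff: 0.2, 0.1, 0.2 in/h.
Σ(I−φ)·Δt = d  ⇒  (0.2+0.1+0.2 − 3φ)·0.5 = 0.13
φ = (0.5000 − 0.13/0.5) / 3 = 0.08 in/h.

φ ≈ 0.08 in/h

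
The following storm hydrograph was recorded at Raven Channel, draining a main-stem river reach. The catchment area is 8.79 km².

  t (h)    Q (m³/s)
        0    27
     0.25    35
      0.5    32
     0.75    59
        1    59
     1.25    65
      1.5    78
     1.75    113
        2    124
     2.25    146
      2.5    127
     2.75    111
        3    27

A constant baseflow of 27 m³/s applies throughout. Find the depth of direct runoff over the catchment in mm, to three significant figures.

Direct runoff: 0.0, 8.0, 5.0, 32.0, 32.0, 38.0, 51.0, 86.0, 97.0, 119.0, 100.0, 84.0, 0.0 m³/s; ΣQ_DR = 652.0 m³/s.
V = ΣQ_DR · Δt = 652.0 × 900 s = 5.868 × 10^5 m³.
Over A = 8.79 km², depth = V / A = 66.8 mm.

d ≈ 66.8 mm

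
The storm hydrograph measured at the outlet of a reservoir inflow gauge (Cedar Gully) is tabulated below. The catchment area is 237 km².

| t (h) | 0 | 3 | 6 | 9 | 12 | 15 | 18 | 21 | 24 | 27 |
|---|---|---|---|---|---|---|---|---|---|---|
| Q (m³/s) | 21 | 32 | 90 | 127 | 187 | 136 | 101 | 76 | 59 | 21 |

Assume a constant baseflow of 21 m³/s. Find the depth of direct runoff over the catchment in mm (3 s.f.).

d ≈ 29.2 mm

Direct runoff: 0.0, 11.0, 69.0, 106.0, 166.0, 115.0, 80.0, 55.0, 38.0, 0.0 m³/s; ΣQ_DR = 640.0 m³/s.
V = ΣQ_DR · Δt = 640.0 × 10800 s = 6.912 × 10^6 m³.
Over A = 237 km², depth = V / A = 29.2 mm.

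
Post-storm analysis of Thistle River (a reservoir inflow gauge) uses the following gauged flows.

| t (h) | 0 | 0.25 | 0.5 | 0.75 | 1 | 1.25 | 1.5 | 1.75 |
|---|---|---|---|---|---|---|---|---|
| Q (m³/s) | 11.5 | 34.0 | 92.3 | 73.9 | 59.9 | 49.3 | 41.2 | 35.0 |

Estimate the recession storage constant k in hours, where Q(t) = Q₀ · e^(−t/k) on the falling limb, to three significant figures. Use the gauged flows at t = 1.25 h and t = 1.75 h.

On the falling limb, Q drops from 49.3 to 35.0 m³/s between t = 1.25 h and t = 1.75 h (Δt = 0.5 h).
k = −Δt / ln(Q₂/Q₁) = −0.5 / ln(35.0/49.3) = 1.46 h.

k ≈ 1.46 h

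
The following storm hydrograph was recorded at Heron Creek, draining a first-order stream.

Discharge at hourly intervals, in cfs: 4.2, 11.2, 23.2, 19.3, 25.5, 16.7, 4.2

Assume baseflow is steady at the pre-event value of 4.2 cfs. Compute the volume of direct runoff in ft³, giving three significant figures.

V ≈ 2.70 × 10^5 ft³

Direct-runoff ordinates (Q − Q_b): 0.0, 7.0, 19.0, 15.1, 21.3, 12.5, 0.0 cfs.
ΣQ_DR = 74.90 cfs.
With Δt = 1 h = 3600 s, V = ΣQ_DR · Δt = 74.90 × 3600 = 2.70 × 10^5 ft³.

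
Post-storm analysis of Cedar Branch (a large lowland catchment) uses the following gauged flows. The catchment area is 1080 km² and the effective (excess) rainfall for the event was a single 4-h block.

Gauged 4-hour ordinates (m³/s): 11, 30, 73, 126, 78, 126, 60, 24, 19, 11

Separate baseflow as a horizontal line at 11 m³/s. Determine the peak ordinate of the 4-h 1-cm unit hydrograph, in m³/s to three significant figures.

Direct runoff: 0.0, 19.0, 62.0, 115.0, 67.0, 115.0, 49.0, 13.0, 8.0, 0.0 m³/s; ΣQ_DR = 448.0 m³/s, peak = 115.0 m³/s.
Runoff depth d = ΣQ_DR·Δt / A = 448.0 × 14400 / (1080 km²) = 5.973 mm.
The 1-cm UH is the DRH scaled by (10 mm)/d, so U_p = 115.0 × 10/5.973 = 193 m³/s.

U_p ≈ 193 m³/s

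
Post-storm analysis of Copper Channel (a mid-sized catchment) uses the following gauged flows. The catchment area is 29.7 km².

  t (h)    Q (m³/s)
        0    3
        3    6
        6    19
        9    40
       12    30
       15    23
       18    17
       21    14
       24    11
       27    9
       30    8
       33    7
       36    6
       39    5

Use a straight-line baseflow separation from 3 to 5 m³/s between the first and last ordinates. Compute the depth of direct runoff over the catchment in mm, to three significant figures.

d ≈ 51.6 mm

Direct runoff: 0.00, 2.85, 15.69, 36.54, 26.38, 19.23, 13.08, 9.92, 6.77, 4.62, 3.46, 2.31, 1.15, 0.00 m³/s; ΣQ_DR = 142.0 m³/s.
V = ΣQ_DR · Δt = 142.0 × 10800 s = 1.534 × 10^6 m³.
Over A = 29.7 km², depth = V / A = 51.6 mm.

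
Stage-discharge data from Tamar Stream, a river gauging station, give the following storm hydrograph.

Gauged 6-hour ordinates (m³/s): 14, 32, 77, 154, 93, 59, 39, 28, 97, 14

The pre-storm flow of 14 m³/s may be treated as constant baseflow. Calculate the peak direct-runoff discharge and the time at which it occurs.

Subtracting baseflow gives direct-runoff ordinates: 0.0, 18.0, 63.0, 140.0, 79.0, 45.0, 25.0, 14.0, 83.0, 0.0 m³/s.
The maximum is 140.0 m³/s, occurring at the reading for t = 18 h.

Q_p = 140.0 m³/s at t = 18 h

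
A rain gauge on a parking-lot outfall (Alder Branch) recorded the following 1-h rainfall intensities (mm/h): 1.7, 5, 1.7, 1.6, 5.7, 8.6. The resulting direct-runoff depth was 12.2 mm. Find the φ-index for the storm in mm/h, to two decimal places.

Only the 3 blocks with intensity above φ contribute runoff: 5, 5.7, 8.6 mm/h.
Σ(I−φ)·Δt = d  ⇒  (5+5.7+8.6 − 3φ)·1 = 12.2
φ = (19.30 − 12.2/1) / 3 = 2.37 mm/h.

φ ≈ 2.37 mm/h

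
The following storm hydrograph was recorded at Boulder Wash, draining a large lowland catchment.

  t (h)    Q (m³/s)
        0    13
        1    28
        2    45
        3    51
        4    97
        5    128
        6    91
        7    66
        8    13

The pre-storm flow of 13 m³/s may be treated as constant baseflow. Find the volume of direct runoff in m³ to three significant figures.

V ≈ 1.49 × 10^6 m³

Direct-runoff ordinates (Q − Q_b): 0.0, 15.0, 32.0, 38.0, 84.0, 115.0, 78.0, 53.0, 0.0 m³/s.
ΣQ_DR = 415.0 m³/s.
With Δt = 1 h = 3600 s, V = ΣQ_DR · Δt = 415.0 × 3600 = 1.49 × 10^6 m³.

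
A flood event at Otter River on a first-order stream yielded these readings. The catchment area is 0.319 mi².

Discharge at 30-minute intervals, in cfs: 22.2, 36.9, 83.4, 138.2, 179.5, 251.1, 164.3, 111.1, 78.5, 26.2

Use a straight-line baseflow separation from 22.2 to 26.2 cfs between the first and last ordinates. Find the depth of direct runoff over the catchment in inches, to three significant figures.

d ≈ 2.06 in

Direct runoff: 0.00, 14.26, 60.31, 114.67, 155.52, 226.68, 139.43, 85.79, 52.74, 0.00 cfs; ΣQ_DR = 849.4 cfs.
V = ΣQ_DR · Δt = 849.4 × 1800 s = 1.529 × 10^6 ft³.
Over A = 0.319 mi², depth = V / A = 2.06 in.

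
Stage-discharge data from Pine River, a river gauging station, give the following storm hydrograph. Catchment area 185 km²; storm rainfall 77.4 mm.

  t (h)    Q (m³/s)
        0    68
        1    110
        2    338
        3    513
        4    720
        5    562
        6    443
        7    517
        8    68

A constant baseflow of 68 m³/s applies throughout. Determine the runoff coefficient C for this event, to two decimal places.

ΣQ_DR = 2727 m³/s; V = ΣQ_DR·Δt = 9.817 × 10^6 m³.
Runoff depth d = V / A = 53.07 mm.
C = d / P = 53.07 / 77.4 = 0.69.

C ≈ 0.69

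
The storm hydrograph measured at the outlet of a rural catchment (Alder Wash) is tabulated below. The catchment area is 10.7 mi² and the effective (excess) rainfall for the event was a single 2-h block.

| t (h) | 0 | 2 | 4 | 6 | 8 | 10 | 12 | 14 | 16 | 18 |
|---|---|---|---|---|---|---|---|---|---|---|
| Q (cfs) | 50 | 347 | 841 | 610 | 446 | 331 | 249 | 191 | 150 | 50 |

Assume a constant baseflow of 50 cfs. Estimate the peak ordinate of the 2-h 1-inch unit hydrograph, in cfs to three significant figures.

U_p ≈ 988 cfs

Direct runoff: 0.0, 297.0, 791.0, 560.0, 396.0, 281.0, 199.0, 141.0, 100.0, 0.0 cfs; ΣQ_DR = 2765 cfs, peak = 791.0 cfs.
Runoff depth d = ΣQ_DR·Δt / A = 2765 × 7200 / (10.7 mi²) = 0.8009 in.
The 1-inch UH is the DRH scaled by (1 in)/d, so U_p = 791.0 × 1/0.8009 = 988 cfs.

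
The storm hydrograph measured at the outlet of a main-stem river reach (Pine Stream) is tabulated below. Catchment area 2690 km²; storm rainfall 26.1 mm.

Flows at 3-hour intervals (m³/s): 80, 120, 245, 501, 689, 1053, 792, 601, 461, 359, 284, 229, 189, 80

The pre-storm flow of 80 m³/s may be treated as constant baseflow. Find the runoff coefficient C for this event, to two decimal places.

ΣQ_DR = 4563 m³/s; V = ΣQ_DR·Δt = 4.928 × 10^7 m³.
Runoff depth d = V / A = 18.32 mm.
C = d / P = 18.32 / 26.1 = 0.70.

C ≈ 0.70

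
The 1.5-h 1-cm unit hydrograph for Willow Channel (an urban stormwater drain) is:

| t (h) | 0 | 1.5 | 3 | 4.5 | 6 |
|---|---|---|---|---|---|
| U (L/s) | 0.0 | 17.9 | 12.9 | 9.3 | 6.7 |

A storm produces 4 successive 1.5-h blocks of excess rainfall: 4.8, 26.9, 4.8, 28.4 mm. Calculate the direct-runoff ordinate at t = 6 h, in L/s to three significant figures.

By discrete convolution, Q_j = Σ (P_i / 10 mm) · U_{j−i}.
At t = 6 h (j=4): Q = (4.8/10)·6.7 + (26.9/10)·9.3 + (4.8/10)·12.9 + (28.4/10)·17.9 = 85.3 L/s.

Q ≈ 85.3 L/s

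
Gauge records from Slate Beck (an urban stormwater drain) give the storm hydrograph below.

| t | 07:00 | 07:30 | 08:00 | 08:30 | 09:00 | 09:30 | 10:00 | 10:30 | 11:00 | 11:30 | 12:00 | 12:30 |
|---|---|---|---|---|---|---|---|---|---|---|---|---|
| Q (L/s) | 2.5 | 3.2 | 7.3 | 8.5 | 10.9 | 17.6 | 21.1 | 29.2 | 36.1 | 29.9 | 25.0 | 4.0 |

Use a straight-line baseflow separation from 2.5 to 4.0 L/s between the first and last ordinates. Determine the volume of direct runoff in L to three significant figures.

Direct-runoff ordinates (Q − Q_b): 0.00, 0.56, 4.53, 5.59, 7.85, 14.42, 17.78, 25.75, 32.51, 26.17, 21.14, 0.00 L/s.
ΣQ_DR = 156.3 L/s.
With Δt = 0.5 h = 1800 s, V = ΣQ_DR · Δt = 156.3 × 1800 = 2.81 × 10^5 L.

V ≈ 2.81 × 10^5 L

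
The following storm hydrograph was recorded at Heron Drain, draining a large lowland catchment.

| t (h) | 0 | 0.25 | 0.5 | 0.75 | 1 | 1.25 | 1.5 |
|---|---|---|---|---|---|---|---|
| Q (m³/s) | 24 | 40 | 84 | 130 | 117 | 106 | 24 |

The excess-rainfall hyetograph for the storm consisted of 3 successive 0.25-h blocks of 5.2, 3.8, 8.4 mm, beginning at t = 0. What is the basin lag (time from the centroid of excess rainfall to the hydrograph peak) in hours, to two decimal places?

t_L ≈ 0.33 h

Centroid of excess rainfall: t_c = Σ P_i·t̄_i / ΣP_i = 0.4210 h (block centres at 0.125, 0.375, 0.625 h).
Hydrograph peak occurs at t = 0.75 h, so basin lag t_L = 0.75 − 0.4210 = 0.33 h.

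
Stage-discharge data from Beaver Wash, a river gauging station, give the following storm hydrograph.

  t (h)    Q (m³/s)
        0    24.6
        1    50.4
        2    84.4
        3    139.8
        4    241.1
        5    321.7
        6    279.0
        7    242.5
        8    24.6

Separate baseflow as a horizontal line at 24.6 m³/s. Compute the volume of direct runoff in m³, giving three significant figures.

V ≈ 4.27 × 10^6 m³

Direct-runoff ordinates (Q − Q_b): 0.0, 25.8, 59.8, 115.2, 216.5, 297.1, 254.4, 217.9, 0.0 m³/s.
ΣQ_DR = 1187 m³/s.
With Δt = 1 h = 3600 s, V = ΣQ_DR · Δt = 1187 × 3600 = 4.27 × 10^6 m³.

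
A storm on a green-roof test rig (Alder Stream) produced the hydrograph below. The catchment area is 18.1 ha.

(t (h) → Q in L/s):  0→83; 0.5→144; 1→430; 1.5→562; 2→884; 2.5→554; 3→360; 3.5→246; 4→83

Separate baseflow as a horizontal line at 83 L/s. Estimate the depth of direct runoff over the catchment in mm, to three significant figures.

Direct runoff: 0.0, 61.0, 347.0, 479.0, 801.0, 471.0, 277.0, 163.0, 0.0 L/s; ΣQ_DR = 2599 L/s.
V = ΣQ_DR · Δt = 2599 × 1800 s = 4.678 × 10^6 L.
Over A = 18.1 ha, depth = V / A = 25.8 mm.

d ≈ 25.8 mm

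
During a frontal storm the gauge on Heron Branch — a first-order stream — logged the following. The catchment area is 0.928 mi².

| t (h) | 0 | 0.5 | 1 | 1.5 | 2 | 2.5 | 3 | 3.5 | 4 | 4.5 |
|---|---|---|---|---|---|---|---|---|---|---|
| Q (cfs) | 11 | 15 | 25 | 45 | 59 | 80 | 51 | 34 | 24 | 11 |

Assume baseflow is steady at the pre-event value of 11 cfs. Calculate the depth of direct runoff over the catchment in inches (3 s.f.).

d ≈ 0.205 in

Direct runoff: 0.0, 4.0, 14.0, 34.0, 48.0, 69.0, 40.0, 23.0, 13.0, 0.0 cfs; ΣQ_DR = 245.0 cfs.
V = ΣQ_DR · Δt = 245.0 × 1800 s = 4.410 × 10^5 ft³.
Over A = 0.928 mi², depth = V / A = 0.205 in.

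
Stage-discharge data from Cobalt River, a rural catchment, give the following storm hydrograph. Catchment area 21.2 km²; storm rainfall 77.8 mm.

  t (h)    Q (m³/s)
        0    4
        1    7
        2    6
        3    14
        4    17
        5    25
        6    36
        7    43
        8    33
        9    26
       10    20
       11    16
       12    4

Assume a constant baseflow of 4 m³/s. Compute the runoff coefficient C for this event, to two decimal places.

C ≈ 0.43

ΣQ_DR = 199.0 m³/s; V = ΣQ_DR·Δt = 7.164 × 10^5 m³.
Runoff depth d = V / A = 33.79 mm.
C = d / P = 33.79 / 77.8 = 0.43.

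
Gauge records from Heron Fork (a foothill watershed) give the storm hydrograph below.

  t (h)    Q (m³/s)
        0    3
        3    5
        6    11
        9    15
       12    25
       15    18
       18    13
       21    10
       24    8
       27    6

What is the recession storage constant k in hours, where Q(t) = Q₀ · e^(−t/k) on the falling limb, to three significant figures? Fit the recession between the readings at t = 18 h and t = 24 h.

On the falling limb, Q drops from 13 to 8 m³/s between t = 18 h and t = 24 h (Δt = 6 h).
k = −Δt / ln(Q₂/Q₁) = −6 / ln(8/13) = 12.4 h.

k ≈ 12.4 h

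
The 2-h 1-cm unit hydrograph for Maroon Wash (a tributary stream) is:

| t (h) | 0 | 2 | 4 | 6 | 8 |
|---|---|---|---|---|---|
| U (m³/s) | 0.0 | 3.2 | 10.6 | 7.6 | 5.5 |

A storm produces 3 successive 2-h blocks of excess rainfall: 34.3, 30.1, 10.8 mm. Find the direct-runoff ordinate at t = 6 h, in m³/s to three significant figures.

By discrete convolution, Q_j = Σ (P_i / 10 mm) · U_{j−i}.
At t = 6 h (j=3): Q = (34.3/10)·7.6 + (30.1/10)·10.6 + (10.8/10)·3.2 = 61.4 m³/s.

Q ≈ 61.4 m³/s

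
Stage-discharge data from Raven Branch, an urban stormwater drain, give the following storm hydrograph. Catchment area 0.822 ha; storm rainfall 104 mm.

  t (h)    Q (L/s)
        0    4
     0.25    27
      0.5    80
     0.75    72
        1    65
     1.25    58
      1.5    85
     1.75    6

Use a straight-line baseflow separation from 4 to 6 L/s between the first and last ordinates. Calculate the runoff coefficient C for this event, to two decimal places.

C ≈ 0.38

ΣQ_DR = 357.0 L/s; V = ΣQ_DR·Δt = 3.213 × 10^5 L.
Runoff depth d = V / A = 39.09 mm.
C = d / P = 39.09 / 104 = 0.38.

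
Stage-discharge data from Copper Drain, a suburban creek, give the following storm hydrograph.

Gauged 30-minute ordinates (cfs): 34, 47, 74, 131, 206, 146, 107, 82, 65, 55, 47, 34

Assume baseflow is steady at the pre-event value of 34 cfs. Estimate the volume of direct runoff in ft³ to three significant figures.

V ≈ 1.12 × 10^6 ft³

Direct-runoff ordinates (Q − Q_b): 0.0, 13.0, 40.0, 97.0, 172.0, 112.0, 73.0, 48.0, 31.0, 21.0, 13.0, 0.0 cfs.
ΣQ_DR = 620.0 cfs.
With Δt = 0.5 h = 1800 s, V = ΣQ_DR · Δt = 620.0 × 1800 = 1.12 × 10^6 ft³.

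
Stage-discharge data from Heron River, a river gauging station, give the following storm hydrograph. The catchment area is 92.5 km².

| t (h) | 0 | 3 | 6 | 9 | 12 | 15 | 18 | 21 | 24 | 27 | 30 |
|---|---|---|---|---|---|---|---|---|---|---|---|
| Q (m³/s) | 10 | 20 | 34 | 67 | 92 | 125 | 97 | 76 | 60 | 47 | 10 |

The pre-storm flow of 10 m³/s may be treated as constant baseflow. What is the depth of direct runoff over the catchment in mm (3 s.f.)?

d ≈ 61.6 mm

Direct runoff: 0.0, 10.0, 24.0, 57.0, 82.0, 115.0, 87.0, 66.0, 50.0, 37.0, 0.0 m³/s; ΣQ_DR = 528.0 m³/s.
V = ΣQ_DR · Δt = 528.0 × 10800 s = 5.702 × 10^6 m³.
Over A = 92.5 km², depth = V / A = 61.6 mm.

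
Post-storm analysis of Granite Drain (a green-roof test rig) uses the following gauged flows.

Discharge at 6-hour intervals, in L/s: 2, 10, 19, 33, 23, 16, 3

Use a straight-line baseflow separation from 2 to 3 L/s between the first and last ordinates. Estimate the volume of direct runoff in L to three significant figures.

V ≈ 1.91 × 10^6 L

Direct-runoff ordinates (Q − Q_b): 0.00, 7.83, 16.67, 30.50, 20.33, 13.17, 0.00 L/s.
ΣQ_DR = 88.50 L/s.
With Δt = 6 h = 21600 s, V = ΣQ_DR · Δt = 88.50 × 21600 = 1.91 × 10^6 L.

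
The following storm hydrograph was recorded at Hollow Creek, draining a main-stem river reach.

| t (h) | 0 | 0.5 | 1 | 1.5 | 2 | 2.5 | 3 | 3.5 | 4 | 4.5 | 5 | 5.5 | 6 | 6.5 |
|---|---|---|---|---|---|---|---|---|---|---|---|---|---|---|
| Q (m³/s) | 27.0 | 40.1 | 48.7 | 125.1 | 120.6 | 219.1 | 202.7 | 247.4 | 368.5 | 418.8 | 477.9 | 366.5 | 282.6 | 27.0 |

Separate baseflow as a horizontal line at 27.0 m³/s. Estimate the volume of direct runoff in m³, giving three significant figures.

Direct-runoff ordinates (Q − Q_b): 0.0, 13.1, 21.7, 98.1, 93.6, 192.1, 175.7, 220.4, 341.5, 391.8, 450.9, 339.5, 255.6, 0.0 m³/s.
ΣQ_DR = 2594 m³/s.
With Δt = 0.5 h = 1800 s, V = ΣQ_DR · Δt = 2594 × 1800 = 4.67 × 10^6 m³.

V ≈ 4.67 × 10^6 m³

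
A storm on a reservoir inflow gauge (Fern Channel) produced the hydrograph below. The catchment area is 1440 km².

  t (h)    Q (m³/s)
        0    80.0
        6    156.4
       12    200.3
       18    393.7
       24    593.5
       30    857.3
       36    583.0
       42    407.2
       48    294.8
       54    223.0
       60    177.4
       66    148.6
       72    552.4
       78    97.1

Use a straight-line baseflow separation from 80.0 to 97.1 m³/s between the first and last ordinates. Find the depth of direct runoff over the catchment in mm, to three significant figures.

d ≈ 52.9 mm

Direct runoff: 0.00, 75.08, 117.67, 309.75, 508.24, 770.72, 495.11, 317.99, 204.28, 131.16, 84.25, 54.13, 456.62, 0.00 m³/s; ΣQ_DR = 3525 m³/s.
V = ΣQ_DR · Δt = 3525 × 21600 s = 7.614 × 10^7 m³.
Over A = 1440 km², depth = V / A = 52.9 mm.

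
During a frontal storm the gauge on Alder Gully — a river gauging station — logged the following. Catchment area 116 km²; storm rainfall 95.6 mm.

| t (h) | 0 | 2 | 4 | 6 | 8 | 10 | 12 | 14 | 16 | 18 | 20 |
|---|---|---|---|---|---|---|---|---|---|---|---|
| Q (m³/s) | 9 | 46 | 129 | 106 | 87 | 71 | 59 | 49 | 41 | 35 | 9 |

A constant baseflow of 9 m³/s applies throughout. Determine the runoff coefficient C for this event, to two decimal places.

C ≈ 0.35

ΣQ_DR = 542.0 m³/s; V = ΣQ_DR·Δt = 3.902 × 10^6 m³.
Runoff depth d = V / A = 33.64 mm.
C = d / P = 33.64 / 95.6 = 0.35.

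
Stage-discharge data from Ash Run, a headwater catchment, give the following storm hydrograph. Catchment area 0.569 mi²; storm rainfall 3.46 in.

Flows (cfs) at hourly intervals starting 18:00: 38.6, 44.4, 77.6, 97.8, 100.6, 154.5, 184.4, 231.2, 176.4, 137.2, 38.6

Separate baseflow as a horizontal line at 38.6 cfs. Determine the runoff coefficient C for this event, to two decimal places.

ΣQ_DR = 856.7 cfs; V = ΣQ_DR·Δt = 3.084 × 10^6 ft³.
Runoff depth d = V / A = 2.333 in.
C = d / P = 2.333 / 3.46 = 0.67.

C ≈ 0.67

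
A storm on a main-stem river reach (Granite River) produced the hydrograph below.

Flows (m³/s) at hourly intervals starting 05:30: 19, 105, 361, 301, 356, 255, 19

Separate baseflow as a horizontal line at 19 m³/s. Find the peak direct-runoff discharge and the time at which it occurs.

Subtracting baseflow gives direct-runoff ordinates: 0.0, 86.0, 342.0, 282.0, 337.0, 236.0, 0.0 m³/s.
The maximum is 342.0 m³/s, occurring at the reading for t = 07:30.

Q_p = 342.0 m³/s at t = 07:30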